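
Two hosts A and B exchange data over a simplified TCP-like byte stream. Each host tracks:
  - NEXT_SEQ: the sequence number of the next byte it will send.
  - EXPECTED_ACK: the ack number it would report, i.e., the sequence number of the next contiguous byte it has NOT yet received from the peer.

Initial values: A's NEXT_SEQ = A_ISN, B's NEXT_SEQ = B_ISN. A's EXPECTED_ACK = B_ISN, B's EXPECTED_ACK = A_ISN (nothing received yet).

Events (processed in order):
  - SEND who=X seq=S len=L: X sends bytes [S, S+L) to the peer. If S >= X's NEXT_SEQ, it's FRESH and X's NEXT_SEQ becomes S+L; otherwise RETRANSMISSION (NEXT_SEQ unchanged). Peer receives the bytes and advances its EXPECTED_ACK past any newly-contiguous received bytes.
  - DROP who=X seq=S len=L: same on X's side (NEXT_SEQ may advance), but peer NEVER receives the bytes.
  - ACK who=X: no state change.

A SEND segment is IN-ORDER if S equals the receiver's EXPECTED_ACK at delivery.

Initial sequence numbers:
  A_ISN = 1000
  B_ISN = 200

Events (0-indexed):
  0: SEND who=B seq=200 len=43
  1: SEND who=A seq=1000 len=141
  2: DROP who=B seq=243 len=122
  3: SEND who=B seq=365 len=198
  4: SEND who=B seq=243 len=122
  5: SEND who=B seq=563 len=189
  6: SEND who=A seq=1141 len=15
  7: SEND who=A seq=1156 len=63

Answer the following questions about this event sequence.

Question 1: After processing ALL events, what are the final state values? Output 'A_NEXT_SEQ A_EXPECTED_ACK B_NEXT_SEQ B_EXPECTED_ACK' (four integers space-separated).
After event 0: A_seq=1000 A_ack=243 B_seq=243 B_ack=1000
After event 1: A_seq=1141 A_ack=243 B_seq=243 B_ack=1141
After event 2: A_seq=1141 A_ack=243 B_seq=365 B_ack=1141
After event 3: A_seq=1141 A_ack=243 B_seq=563 B_ack=1141
After event 4: A_seq=1141 A_ack=563 B_seq=563 B_ack=1141
After event 5: A_seq=1141 A_ack=752 B_seq=752 B_ack=1141
After event 6: A_seq=1156 A_ack=752 B_seq=752 B_ack=1156
After event 7: A_seq=1219 A_ack=752 B_seq=752 B_ack=1219

Answer: 1219 752 752 1219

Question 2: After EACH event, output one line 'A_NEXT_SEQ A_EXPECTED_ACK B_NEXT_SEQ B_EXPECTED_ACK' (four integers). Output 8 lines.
1000 243 243 1000
1141 243 243 1141
1141 243 365 1141
1141 243 563 1141
1141 563 563 1141
1141 752 752 1141
1156 752 752 1156
1219 752 752 1219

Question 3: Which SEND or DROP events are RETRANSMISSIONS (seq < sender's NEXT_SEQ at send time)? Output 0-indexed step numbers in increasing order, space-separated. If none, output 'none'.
Answer: 4

Derivation:
Step 0: SEND seq=200 -> fresh
Step 1: SEND seq=1000 -> fresh
Step 2: DROP seq=243 -> fresh
Step 3: SEND seq=365 -> fresh
Step 4: SEND seq=243 -> retransmit
Step 5: SEND seq=563 -> fresh
Step 6: SEND seq=1141 -> fresh
Step 7: SEND seq=1156 -> fresh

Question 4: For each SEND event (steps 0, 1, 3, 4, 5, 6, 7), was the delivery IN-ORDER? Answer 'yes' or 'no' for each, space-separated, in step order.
Answer: yes yes no yes yes yes yes

Derivation:
Step 0: SEND seq=200 -> in-order
Step 1: SEND seq=1000 -> in-order
Step 3: SEND seq=365 -> out-of-order
Step 4: SEND seq=243 -> in-order
Step 5: SEND seq=563 -> in-order
Step 6: SEND seq=1141 -> in-order
Step 7: SEND seq=1156 -> in-order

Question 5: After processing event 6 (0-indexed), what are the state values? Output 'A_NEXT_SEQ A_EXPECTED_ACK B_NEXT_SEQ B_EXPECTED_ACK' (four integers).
After event 0: A_seq=1000 A_ack=243 B_seq=243 B_ack=1000
After event 1: A_seq=1141 A_ack=243 B_seq=243 B_ack=1141
After event 2: A_seq=1141 A_ack=243 B_seq=365 B_ack=1141
After event 3: A_seq=1141 A_ack=243 B_seq=563 B_ack=1141
After event 4: A_seq=1141 A_ack=563 B_seq=563 B_ack=1141
After event 5: A_seq=1141 A_ack=752 B_seq=752 B_ack=1141
After event 6: A_seq=1156 A_ack=752 B_seq=752 B_ack=1156

1156 752 752 1156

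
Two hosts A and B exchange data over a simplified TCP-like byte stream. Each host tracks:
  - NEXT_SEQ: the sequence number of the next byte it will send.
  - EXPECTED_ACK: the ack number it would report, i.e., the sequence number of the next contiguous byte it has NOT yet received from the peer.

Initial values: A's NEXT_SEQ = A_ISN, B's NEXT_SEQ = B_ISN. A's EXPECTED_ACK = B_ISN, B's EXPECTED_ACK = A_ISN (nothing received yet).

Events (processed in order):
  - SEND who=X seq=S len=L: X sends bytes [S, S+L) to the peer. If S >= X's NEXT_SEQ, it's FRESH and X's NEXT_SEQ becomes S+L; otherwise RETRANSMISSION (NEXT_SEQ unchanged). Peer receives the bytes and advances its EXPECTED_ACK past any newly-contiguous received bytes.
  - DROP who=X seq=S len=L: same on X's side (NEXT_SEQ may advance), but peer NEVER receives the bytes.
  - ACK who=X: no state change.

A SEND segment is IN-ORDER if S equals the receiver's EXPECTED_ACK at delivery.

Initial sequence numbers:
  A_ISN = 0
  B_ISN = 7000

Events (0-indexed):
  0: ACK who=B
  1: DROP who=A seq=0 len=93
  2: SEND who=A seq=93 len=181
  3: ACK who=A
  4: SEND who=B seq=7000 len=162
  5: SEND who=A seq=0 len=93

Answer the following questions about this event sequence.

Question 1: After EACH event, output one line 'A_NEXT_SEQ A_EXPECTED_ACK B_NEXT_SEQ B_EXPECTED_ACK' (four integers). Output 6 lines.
0 7000 7000 0
93 7000 7000 0
274 7000 7000 0
274 7000 7000 0
274 7162 7162 0
274 7162 7162 274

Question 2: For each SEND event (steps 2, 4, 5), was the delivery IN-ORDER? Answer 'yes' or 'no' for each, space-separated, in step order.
Answer: no yes yes

Derivation:
Step 2: SEND seq=93 -> out-of-order
Step 4: SEND seq=7000 -> in-order
Step 5: SEND seq=0 -> in-order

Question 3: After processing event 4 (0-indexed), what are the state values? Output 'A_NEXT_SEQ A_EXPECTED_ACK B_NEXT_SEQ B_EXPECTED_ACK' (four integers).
After event 0: A_seq=0 A_ack=7000 B_seq=7000 B_ack=0
After event 1: A_seq=93 A_ack=7000 B_seq=7000 B_ack=0
After event 2: A_seq=274 A_ack=7000 B_seq=7000 B_ack=0
After event 3: A_seq=274 A_ack=7000 B_seq=7000 B_ack=0
After event 4: A_seq=274 A_ack=7162 B_seq=7162 B_ack=0

274 7162 7162 0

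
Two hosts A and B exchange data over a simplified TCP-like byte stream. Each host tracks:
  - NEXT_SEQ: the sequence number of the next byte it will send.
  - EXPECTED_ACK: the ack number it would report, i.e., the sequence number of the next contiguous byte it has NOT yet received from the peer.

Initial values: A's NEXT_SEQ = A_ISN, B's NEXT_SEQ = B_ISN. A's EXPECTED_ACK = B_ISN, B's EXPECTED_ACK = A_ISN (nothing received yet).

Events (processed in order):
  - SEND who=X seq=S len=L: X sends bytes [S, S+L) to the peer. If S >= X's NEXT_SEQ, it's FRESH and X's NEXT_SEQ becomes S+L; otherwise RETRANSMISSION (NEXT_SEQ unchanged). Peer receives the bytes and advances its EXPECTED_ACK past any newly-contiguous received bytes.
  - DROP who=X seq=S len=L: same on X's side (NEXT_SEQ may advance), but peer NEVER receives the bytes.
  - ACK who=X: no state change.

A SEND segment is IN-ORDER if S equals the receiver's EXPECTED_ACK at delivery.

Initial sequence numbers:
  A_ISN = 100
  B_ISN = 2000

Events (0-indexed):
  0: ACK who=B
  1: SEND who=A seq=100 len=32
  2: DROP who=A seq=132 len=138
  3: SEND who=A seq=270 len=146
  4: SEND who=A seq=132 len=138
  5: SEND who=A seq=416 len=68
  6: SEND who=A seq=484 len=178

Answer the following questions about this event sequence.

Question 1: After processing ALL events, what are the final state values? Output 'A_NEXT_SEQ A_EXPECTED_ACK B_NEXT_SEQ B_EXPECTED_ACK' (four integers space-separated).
After event 0: A_seq=100 A_ack=2000 B_seq=2000 B_ack=100
After event 1: A_seq=132 A_ack=2000 B_seq=2000 B_ack=132
After event 2: A_seq=270 A_ack=2000 B_seq=2000 B_ack=132
After event 3: A_seq=416 A_ack=2000 B_seq=2000 B_ack=132
After event 4: A_seq=416 A_ack=2000 B_seq=2000 B_ack=416
After event 5: A_seq=484 A_ack=2000 B_seq=2000 B_ack=484
After event 6: A_seq=662 A_ack=2000 B_seq=2000 B_ack=662

Answer: 662 2000 2000 662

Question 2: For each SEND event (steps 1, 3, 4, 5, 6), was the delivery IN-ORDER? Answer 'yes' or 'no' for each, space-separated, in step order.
Step 1: SEND seq=100 -> in-order
Step 3: SEND seq=270 -> out-of-order
Step 4: SEND seq=132 -> in-order
Step 5: SEND seq=416 -> in-order
Step 6: SEND seq=484 -> in-order

Answer: yes no yes yes yes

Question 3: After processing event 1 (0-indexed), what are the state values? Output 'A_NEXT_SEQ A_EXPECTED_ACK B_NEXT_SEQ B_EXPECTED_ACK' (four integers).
After event 0: A_seq=100 A_ack=2000 B_seq=2000 B_ack=100
After event 1: A_seq=132 A_ack=2000 B_seq=2000 B_ack=132

132 2000 2000 132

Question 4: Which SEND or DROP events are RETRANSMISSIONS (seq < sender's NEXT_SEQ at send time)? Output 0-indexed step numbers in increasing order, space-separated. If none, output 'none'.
Step 1: SEND seq=100 -> fresh
Step 2: DROP seq=132 -> fresh
Step 3: SEND seq=270 -> fresh
Step 4: SEND seq=132 -> retransmit
Step 5: SEND seq=416 -> fresh
Step 6: SEND seq=484 -> fresh

Answer: 4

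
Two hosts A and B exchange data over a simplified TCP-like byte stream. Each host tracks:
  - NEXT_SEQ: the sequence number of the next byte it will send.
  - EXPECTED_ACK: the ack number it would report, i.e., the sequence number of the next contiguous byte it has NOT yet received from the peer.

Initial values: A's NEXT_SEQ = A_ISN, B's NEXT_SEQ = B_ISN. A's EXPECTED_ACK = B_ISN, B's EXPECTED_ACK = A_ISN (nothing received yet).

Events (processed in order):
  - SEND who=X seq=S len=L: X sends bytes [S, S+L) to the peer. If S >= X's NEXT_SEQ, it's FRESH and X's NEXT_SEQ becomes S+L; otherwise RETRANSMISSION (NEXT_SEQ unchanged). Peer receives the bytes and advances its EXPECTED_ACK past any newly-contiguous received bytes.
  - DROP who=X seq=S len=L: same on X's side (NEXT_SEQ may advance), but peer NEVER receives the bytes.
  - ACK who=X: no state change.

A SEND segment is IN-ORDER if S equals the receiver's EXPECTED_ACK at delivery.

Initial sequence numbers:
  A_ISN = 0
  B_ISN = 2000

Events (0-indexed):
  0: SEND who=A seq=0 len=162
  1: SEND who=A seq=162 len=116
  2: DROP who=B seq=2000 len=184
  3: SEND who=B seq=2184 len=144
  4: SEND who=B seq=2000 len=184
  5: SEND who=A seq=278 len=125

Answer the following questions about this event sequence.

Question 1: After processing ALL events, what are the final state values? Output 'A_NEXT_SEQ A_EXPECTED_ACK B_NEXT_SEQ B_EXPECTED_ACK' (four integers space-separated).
After event 0: A_seq=162 A_ack=2000 B_seq=2000 B_ack=162
After event 1: A_seq=278 A_ack=2000 B_seq=2000 B_ack=278
After event 2: A_seq=278 A_ack=2000 B_seq=2184 B_ack=278
After event 3: A_seq=278 A_ack=2000 B_seq=2328 B_ack=278
After event 4: A_seq=278 A_ack=2328 B_seq=2328 B_ack=278
After event 5: A_seq=403 A_ack=2328 B_seq=2328 B_ack=403

Answer: 403 2328 2328 403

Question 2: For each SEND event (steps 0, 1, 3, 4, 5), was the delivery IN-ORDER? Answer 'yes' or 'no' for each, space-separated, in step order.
Step 0: SEND seq=0 -> in-order
Step 1: SEND seq=162 -> in-order
Step 3: SEND seq=2184 -> out-of-order
Step 4: SEND seq=2000 -> in-order
Step 5: SEND seq=278 -> in-order

Answer: yes yes no yes yes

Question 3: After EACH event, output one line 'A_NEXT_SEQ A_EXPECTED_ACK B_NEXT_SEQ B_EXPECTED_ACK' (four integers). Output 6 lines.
162 2000 2000 162
278 2000 2000 278
278 2000 2184 278
278 2000 2328 278
278 2328 2328 278
403 2328 2328 403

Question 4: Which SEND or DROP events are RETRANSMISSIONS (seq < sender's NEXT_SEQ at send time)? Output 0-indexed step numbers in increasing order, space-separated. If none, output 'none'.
Step 0: SEND seq=0 -> fresh
Step 1: SEND seq=162 -> fresh
Step 2: DROP seq=2000 -> fresh
Step 3: SEND seq=2184 -> fresh
Step 4: SEND seq=2000 -> retransmit
Step 5: SEND seq=278 -> fresh

Answer: 4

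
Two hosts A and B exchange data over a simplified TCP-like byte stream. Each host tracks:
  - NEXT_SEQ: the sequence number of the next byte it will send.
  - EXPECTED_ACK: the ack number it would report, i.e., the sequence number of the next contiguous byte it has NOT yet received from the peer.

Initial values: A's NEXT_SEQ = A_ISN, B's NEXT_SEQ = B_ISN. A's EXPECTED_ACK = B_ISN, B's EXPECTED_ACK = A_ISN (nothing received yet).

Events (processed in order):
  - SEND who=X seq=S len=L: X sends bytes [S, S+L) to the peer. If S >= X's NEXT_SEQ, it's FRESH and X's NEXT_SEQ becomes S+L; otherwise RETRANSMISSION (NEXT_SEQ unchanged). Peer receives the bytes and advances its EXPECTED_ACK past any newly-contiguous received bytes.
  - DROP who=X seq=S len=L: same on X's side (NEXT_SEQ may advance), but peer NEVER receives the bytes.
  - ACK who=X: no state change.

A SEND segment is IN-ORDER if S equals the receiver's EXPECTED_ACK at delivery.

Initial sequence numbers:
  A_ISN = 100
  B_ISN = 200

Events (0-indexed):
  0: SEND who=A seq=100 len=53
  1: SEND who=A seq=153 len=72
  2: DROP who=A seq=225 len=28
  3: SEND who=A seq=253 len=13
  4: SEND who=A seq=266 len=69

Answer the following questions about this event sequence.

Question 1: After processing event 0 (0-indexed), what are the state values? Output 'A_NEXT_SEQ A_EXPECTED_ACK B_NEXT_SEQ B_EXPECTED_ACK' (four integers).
After event 0: A_seq=153 A_ack=200 B_seq=200 B_ack=153

153 200 200 153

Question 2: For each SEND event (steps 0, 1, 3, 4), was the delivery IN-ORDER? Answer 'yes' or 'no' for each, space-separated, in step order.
Step 0: SEND seq=100 -> in-order
Step 1: SEND seq=153 -> in-order
Step 3: SEND seq=253 -> out-of-order
Step 4: SEND seq=266 -> out-of-order

Answer: yes yes no no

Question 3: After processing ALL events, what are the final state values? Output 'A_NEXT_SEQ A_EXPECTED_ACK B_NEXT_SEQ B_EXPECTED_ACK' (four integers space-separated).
After event 0: A_seq=153 A_ack=200 B_seq=200 B_ack=153
After event 1: A_seq=225 A_ack=200 B_seq=200 B_ack=225
After event 2: A_seq=253 A_ack=200 B_seq=200 B_ack=225
After event 3: A_seq=266 A_ack=200 B_seq=200 B_ack=225
After event 4: A_seq=335 A_ack=200 B_seq=200 B_ack=225

Answer: 335 200 200 225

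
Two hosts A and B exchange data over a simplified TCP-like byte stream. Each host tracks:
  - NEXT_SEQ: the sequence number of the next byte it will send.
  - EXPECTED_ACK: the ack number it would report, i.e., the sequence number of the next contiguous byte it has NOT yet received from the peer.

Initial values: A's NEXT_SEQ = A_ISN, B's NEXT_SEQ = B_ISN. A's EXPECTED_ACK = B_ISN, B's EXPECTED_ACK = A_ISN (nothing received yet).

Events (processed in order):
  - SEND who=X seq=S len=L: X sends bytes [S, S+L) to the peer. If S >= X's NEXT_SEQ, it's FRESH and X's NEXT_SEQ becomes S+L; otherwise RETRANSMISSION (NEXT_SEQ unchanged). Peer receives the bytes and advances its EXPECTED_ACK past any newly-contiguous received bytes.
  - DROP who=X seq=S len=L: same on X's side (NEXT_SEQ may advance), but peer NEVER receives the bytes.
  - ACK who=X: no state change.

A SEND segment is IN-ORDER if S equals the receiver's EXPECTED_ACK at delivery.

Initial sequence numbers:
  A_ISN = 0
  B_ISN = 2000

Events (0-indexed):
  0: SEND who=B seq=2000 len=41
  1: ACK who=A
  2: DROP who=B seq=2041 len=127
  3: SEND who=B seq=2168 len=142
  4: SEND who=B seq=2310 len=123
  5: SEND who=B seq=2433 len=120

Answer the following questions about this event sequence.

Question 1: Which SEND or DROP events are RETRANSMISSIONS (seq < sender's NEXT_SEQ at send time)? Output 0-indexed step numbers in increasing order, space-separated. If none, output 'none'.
Answer: none

Derivation:
Step 0: SEND seq=2000 -> fresh
Step 2: DROP seq=2041 -> fresh
Step 3: SEND seq=2168 -> fresh
Step 4: SEND seq=2310 -> fresh
Step 5: SEND seq=2433 -> fresh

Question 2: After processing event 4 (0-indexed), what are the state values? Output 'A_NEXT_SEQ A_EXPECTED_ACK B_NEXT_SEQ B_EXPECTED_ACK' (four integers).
After event 0: A_seq=0 A_ack=2041 B_seq=2041 B_ack=0
After event 1: A_seq=0 A_ack=2041 B_seq=2041 B_ack=0
After event 2: A_seq=0 A_ack=2041 B_seq=2168 B_ack=0
After event 3: A_seq=0 A_ack=2041 B_seq=2310 B_ack=0
After event 4: A_seq=0 A_ack=2041 B_seq=2433 B_ack=0

0 2041 2433 0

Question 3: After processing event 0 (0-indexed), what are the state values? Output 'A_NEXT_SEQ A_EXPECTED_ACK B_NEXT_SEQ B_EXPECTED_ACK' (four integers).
After event 0: A_seq=0 A_ack=2041 B_seq=2041 B_ack=0

0 2041 2041 0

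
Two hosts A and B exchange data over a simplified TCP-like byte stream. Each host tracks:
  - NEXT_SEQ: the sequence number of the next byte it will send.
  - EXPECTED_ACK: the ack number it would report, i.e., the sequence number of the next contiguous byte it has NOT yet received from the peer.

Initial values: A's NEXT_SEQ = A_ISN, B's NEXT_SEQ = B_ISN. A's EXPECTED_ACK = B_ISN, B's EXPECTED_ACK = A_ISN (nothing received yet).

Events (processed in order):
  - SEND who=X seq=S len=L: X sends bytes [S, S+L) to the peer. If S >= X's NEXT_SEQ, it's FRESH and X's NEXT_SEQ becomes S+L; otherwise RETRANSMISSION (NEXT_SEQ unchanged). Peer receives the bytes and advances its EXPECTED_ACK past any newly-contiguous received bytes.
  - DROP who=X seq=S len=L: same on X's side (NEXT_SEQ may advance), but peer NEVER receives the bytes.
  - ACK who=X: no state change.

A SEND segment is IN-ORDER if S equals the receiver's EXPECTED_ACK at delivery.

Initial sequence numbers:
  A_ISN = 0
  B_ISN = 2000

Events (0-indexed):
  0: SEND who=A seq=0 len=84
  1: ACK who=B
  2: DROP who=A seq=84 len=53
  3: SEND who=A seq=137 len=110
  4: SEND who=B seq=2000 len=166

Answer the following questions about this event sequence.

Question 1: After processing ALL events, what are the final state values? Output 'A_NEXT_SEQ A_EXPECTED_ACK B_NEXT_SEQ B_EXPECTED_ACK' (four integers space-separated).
Answer: 247 2166 2166 84

Derivation:
After event 0: A_seq=84 A_ack=2000 B_seq=2000 B_ack=84
After event 1: A_seq=84 A_ack=2000 B_seq=2000 B_ack=84
After event 2: A_seq=137 A_ack=2000 B_seq=2000 B_ack=84
After event 3: A_seq=247 A_ack=2000 B_seq=2000 B_ack=84
After event 4: A_seq=247 A_ack=2166 B_seq=2166 B_ack=84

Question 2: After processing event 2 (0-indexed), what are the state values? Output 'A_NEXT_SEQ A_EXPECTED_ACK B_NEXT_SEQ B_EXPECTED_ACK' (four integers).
After event 0: A_seq=84 A_ack=2000 B_seq=2000 B_ack=84
After event 1: A_seq=84 A_ack=2000 B_seq=2000 B_ack=84
After event 2: A_seq=137 A_ack=2000 B_seq=2000 B_ack=84

137 2000 2000 84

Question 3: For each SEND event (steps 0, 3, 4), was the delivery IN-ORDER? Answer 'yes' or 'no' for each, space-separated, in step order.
Step 0: SEND seq=0 -> in-order
Step 3: SEND seq=137 -> out-of-order
Step 4: SEND seq=2000 -> in-order

Answer: yes no yes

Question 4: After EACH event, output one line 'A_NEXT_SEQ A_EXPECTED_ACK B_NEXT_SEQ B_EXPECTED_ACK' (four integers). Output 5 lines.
84 2000 2000 84
84 2000 2000 84
137 2000 2000 84
247 2000 2000 84
247 2166 2166 84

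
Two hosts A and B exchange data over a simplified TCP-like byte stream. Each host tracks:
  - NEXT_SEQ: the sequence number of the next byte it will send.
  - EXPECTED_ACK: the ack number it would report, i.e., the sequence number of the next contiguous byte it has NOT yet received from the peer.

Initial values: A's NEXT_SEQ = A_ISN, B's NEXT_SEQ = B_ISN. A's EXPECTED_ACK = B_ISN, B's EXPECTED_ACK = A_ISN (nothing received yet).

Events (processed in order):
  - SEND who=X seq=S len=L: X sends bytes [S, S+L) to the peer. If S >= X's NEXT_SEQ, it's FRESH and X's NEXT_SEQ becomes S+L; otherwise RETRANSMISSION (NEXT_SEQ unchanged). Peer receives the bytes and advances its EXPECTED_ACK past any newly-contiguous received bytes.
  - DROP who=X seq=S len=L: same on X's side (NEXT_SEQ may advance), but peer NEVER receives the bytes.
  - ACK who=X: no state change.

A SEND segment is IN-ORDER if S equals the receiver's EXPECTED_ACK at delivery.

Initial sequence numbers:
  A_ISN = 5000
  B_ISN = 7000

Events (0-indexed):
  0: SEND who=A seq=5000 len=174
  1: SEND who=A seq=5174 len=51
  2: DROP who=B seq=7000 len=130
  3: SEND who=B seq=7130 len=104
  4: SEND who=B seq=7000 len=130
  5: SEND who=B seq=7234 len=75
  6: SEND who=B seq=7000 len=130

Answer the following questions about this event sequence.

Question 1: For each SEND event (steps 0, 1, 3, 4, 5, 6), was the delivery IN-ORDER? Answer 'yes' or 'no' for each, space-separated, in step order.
Answer: yes yes no yes yes no

Derivation:
Step 0: SEND seq=5000 -> in-order
Step 1: SEND seq=5174 -> in-order
Step 3: SEND seq=7130 -> out-of-order
Step 4: SEND seq=7000 -> in-order
Step 5: SEND seq=7234 -> in-order
Step 6: SEND seq=7000 -> out-of-order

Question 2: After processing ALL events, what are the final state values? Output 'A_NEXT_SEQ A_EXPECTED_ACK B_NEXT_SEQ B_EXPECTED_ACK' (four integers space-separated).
Answer: 5225 7309 7309 5225

Derivation:
After event 0: A_seq=5174 A_ack=7000 B_seq=7000 B_ack=5174
After event 1: A_seq=5225 A_ack=7000 B_seq=7000 B_ack=5225
After event 2: A_seq=5225 A_ack=7000 B_seq=7130 B_ack=5225
After event 3: A_seq=5225 A_ack=7000 B_seq=7234 B_ack=5225
After event 4: A_seq=5225 A_ack=7234 B_seq=7234 B_ack=5225
After event 5: A_seq=5225 A_ack=7309 B_seq=7309 B_ack=5225
After event 6: A_seq=5225 A_ack=7309 B_seq=7309 B_ack=5225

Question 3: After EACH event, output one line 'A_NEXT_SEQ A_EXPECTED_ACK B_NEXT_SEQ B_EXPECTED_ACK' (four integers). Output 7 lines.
5174 7000 7000 5174
5225 7000 7000 5225
5225 7000 7130 5225
5225 7000 7234 5225
5225 7234 7234 5225
5225 7309 7309 5225
5225 7309 7309 5225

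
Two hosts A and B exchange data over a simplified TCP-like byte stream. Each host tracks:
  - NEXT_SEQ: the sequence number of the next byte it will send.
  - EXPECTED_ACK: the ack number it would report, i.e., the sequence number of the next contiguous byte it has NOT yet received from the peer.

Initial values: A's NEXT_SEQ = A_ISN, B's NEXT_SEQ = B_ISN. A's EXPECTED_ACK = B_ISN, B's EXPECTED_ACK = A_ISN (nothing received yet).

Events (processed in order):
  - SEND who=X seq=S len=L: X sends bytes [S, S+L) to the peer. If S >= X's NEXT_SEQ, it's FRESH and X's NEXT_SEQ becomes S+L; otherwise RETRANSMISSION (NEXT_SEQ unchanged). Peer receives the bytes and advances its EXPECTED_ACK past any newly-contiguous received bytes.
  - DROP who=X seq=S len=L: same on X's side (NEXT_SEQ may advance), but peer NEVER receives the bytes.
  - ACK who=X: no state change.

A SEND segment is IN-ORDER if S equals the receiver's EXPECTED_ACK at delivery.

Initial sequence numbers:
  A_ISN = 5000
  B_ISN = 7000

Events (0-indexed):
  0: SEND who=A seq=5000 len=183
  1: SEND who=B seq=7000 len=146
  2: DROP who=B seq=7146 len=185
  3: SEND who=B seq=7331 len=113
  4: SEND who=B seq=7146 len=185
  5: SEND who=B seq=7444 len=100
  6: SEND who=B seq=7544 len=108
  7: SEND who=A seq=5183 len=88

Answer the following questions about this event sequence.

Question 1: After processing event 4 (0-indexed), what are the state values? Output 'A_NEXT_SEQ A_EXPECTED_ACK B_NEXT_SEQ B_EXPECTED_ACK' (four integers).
After event 0: A_seq=5183 A_ack=7000 B_seq=7000 B_ack=5183
After event 1: A_seq=5183 A_ack=7146 B_seq=7146 B_ack=5183
After event 2: A_seq=5183 A_ack=7146 B_seq=7331 B_ack=5183
After event 3: A_seq=5183 A_ack=7146 B_seq=7444 B_ack=5183
After event 4: A_seq=5183 A_ack=7444 B_seq=7444 B_ack=5183

5183 7444 7444 5183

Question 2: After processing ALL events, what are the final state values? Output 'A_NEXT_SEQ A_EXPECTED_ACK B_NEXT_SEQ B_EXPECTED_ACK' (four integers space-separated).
After event 0: A_seq=5183 A_ack=7000 B_seq=7000 B_ack=5183
After event 1: A_seq=5183 A_ack=7146 B_seq=7146 B_ack=5183
After event 2: A_seq=5183 A_ack=7146 B_seq=7331 B_ack=5183
After event 3: A_seq=5183 A_ack=7146 B_seq=7444 B_ack=5183
After event 4: A_seq=5183 A_ack=7444 B_seq=7444 B_ack=5183
After event 5: A_seq=5183 A_ack=7544 B_seq=7544 B_ack=5183
After event 6: A_seq=5183 A_ack=7652 B_seq=7652 B_ack=5183
After event 7: A_seq=5271 A_ack=7652 B_seq=7652 B_ack=5271

Answer: 5271 7652 7652 5271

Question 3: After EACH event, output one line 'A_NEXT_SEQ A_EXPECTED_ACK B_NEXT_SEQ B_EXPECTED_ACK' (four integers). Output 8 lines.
5183 7000 7000 5183
5183 7146 7146 5183
5183 7146 7331 5183
5183 7146 7444 5183
5183 7444 7444 5183
5183 7544 7544 5183
5183 7652 7652 5183
5271 7652 7652 5271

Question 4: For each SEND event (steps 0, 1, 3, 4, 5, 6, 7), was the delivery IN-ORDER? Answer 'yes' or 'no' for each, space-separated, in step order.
Answer: yes yes no yes yes yes yes

Derivation:
Step 0: SEND seq=5000 -> in-order
Step 1: SEND seq=7000 -> in-order
Step 3: SEND seq=7331 -> out-of-order
Step 4: SEND seq=7146 -> in-order
Step 5: SEND seq=7444 -> in-order
Step 6: SEND seq=7544 -> in-order
Step 7: SEND seq=5183 -> in-order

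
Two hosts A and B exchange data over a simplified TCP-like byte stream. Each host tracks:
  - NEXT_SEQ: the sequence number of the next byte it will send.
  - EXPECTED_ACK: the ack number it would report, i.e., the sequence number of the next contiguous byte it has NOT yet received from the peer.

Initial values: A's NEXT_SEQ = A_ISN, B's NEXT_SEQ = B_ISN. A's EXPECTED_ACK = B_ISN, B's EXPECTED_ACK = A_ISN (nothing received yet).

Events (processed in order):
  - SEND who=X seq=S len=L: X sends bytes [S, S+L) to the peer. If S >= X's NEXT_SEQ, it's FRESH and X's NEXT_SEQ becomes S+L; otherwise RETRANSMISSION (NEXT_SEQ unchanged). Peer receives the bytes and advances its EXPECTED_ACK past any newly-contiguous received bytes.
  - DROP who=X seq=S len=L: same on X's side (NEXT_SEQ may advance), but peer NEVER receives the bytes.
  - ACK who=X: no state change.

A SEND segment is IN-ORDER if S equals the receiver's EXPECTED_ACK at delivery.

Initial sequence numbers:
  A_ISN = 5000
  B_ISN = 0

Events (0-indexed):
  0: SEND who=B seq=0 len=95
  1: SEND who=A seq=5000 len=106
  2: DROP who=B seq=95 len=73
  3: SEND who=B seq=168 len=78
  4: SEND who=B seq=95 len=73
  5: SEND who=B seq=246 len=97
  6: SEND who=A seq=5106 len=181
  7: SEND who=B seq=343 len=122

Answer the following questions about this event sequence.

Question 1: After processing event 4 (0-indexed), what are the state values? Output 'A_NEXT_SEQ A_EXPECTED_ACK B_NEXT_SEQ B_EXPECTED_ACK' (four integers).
After event 0: A_seq=5000 A_ack=95 B_seq=95 B_ack=5000
After event 1: A_seq=5106 A_ack=95 B_seq=95 B_ack=5106
After event 2: A_seq=5106 A_ack=95 B_seq=168 B_ack=5106
After event 3: A_seq=5106 A_ack=95 B_seq=246 B_ack=5106
After event 4: A_seq=5106 A_ack=246 B_seq=246 B_ack=5106

5106 246 246 5106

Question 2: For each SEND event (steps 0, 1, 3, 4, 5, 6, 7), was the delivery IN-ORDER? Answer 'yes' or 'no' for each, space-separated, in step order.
Step 0: SEND seq=0 -> in-order
Step 1: SEND seq=5000 -> in-order
Step 3: SEND seq=168 -> out-of-order
Step 4: SEND seq=95 -> in-order
Step 5: SEND seq=246 -> in-order
Step 6: SEND seq=5106 -> in-order
Step 7: SEND seq=343 -> in-order

Answer: yes yes no yes yes yes yes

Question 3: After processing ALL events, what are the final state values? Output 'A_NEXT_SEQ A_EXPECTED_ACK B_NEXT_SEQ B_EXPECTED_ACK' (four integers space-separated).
Answer: 5287 465 465 5287

Derivation:
After event 0: A_seq=5000 A_ack=95 B_seq=95 B_ack=5000
After event 1: A_seq=5106 A_ack=95 B_seq=95 B_ack=5106
After event 2: A_seq=5106 A_ack=95 B_seq=168 B_ack=5106
After event 3: A_seq=5106 A_ack=95 B_seq=246 B_ack=5106
After event 4: A_seq=5106 A_ack=246 B_seq=246 B_ack=5106
After event 5: A_seq=5106 A_ack=343 B_seq=343 B_ack=5106
After event 6: A_seq=5287 A_ack=343 B_seq=343 B_ack=5287
After event 7: A_seq=5287 A_ack=465 B_seq=465 B_ack=5287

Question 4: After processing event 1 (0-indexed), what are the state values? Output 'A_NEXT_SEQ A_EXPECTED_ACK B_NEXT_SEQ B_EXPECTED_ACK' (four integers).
After event 0: A_seq=5000 A_ack=95 B_seq=95 B_ack=5000
After event 1: A_seq=5106 A_ack=95 B_seq=95 B_ack=5106

5106 95 95 5106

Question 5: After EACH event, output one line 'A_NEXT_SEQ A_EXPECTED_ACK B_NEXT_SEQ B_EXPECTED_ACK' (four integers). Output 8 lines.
5000 95 95 5000
5106 95 95 5106
5106 95 168 5106
5106 95 246 5106
5106 246 246 5106
5106 343 343 5106
5287 343 343 5287
5287 465 465 5287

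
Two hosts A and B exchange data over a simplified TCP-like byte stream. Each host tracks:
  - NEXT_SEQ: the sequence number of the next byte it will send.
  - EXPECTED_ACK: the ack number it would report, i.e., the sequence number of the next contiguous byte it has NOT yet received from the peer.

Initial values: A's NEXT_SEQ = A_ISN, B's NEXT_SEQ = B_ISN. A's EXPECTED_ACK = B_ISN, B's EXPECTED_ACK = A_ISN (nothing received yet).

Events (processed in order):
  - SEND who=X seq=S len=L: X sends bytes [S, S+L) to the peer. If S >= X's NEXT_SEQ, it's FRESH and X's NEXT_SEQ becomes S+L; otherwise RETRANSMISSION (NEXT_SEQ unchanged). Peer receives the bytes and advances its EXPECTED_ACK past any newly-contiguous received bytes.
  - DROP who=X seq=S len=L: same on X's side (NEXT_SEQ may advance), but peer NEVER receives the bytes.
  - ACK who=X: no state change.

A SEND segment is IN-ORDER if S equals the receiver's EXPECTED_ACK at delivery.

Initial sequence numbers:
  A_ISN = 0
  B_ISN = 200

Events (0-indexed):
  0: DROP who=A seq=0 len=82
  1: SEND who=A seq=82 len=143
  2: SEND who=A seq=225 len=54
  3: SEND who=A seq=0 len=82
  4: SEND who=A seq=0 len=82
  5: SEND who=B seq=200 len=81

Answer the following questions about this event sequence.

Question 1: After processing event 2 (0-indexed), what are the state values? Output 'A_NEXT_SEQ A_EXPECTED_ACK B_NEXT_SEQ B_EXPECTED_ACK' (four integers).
After event 0: A_seq=82 A_ack=200 B_seq=200 B_ack=0
After event 1: A_seq=225 A_ack=200 B_seq=200 B_ack=0
After event 2: A_seq=279 A_ack=200 B_seq=200 B_ack=0

279 200 200 0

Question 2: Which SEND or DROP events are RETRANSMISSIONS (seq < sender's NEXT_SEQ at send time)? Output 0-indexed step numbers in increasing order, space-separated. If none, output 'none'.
Step 0: DROP seq=0 -> fresh
Step 1: SEND seq=82 -> fresh
Step 2: SEND seq=225 -> fresh
Step 3: SEND seq=0 -> retransmit
Step 4: SEND seq=0 -> retransmit
Step 5: SEND seq=200 -> fresh

Answer: 3 4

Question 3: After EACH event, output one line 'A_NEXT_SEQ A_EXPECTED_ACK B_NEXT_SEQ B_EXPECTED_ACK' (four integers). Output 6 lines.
82 200 200 0
225 200 200 0
279 200 200 0
279 200 200 279
279 200 200 279
279 281 281 279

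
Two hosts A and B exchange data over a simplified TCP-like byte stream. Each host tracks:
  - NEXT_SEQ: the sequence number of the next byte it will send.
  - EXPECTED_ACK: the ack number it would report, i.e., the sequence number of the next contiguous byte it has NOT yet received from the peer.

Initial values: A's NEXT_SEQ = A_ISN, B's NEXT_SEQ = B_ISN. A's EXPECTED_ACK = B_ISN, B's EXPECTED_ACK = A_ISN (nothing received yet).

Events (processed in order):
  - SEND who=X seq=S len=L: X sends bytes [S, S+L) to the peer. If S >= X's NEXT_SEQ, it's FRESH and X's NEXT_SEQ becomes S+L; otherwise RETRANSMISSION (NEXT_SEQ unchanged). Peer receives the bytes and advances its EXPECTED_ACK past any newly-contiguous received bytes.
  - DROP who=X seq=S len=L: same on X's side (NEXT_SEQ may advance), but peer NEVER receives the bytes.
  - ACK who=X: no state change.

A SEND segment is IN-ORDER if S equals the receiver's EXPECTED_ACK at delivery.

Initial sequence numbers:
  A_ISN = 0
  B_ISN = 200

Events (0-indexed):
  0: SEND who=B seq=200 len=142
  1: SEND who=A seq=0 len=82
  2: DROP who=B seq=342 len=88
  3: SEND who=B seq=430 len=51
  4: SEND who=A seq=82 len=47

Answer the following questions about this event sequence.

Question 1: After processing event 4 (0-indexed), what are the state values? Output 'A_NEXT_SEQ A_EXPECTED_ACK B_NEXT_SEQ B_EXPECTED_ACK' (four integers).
After event 0: A_seq=0 A_ack=342 B_seq=342 B_ack=0
After event 1: A_seq=82 A_ack=342 B_seq=342 B_ack=82
After event 2: A_seq=82 A_ack=342 B_seq=430 B_ack=82
After event 3: A_seq=82 A_ack=342 B_seq=481 B_ack=82
After event 4: A_seq=129 A_ack=342 B_seq=481 B_ack=129

129 342 481 129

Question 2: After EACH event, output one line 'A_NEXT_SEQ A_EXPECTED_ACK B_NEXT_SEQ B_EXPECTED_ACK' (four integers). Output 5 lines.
0 342 342 0
82 342 342 82
82 342 430 82
82 342 481 82
129 342 481 129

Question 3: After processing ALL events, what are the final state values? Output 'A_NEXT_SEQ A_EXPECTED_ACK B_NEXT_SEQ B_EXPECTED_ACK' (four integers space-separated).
Answer: 129 342 481 129

Derivation:
After event 0: A_seq=0 A_ack=342 B_seq=342 B_ack=0
After event 1: A_seq=82 A_ack=342 B_seq=342 B_ack=82
After event 2: A_seq=82 A_ack=342 B_seq=430 B_ack=82
After event 3: A_seq=82 A_ack=342 B_seq=481 B_ack=82
After event 4: A_seq=129 A_ack=342 B_seq=481 B_ack=129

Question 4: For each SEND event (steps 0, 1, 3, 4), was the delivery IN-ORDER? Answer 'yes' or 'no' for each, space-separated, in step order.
Answer: yes yes no yes

Derivation:
Step 0: SEND seq=200 -> in-order
Step 1: SEND seq=0 -> in-order
Step 3: SEND seq=430 -> out-of-order
Step 4: SEND seq=82 -> in-order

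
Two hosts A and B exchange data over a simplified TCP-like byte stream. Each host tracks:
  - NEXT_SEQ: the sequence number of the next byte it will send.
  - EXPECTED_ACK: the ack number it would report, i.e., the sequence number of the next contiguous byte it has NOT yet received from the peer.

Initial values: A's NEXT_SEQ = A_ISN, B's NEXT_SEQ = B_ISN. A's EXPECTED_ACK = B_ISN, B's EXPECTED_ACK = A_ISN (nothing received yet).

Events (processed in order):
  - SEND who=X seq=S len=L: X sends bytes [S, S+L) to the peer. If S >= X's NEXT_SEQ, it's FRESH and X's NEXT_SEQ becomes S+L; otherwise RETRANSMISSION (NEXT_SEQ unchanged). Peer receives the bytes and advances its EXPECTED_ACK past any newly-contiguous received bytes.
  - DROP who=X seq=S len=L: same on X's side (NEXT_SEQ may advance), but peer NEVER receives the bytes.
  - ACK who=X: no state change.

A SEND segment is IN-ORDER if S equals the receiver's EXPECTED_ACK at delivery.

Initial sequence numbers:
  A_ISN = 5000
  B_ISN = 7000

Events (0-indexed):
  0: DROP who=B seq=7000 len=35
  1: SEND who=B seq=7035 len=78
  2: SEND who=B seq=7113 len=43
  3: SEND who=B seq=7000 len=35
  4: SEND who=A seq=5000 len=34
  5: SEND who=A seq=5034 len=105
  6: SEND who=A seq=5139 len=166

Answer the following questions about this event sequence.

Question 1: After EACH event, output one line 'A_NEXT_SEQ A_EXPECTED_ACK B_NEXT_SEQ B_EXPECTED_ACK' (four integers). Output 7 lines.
5000 7000 7035 5000
5000 7000 7113 5000
5000 7000 7156 5000
5000 7156 7156 5000
5034 7156 7156 5034
5139 7156 7156 5139
5305 7156 7156 5305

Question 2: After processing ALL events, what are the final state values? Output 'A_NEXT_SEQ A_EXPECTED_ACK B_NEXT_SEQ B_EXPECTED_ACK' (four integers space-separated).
Answer: 5305 7156 7156 5305

Derivation:
After event 0: A_seq=5000 A_ack=7000 B_seq=7035 B_ack=5000
After event 1: A_seq=5000 A_ack=7000 B_seq=7113 B_ack=5000
After event 2: A_seq=5000 A_ack=7000 B_seq=7156 B_ack=5000
After event 3: A_seq=5000 A_ack=7156 B_seq=7156 B_ack=5000
After event 4: A_seq=5034 A_ack=7156 B_seq=7156 B_ack=5034
After event 5: A_seq=5139 A_ack=7156 B_seq=7156 B_ack=5139
After event 6: A_seq=5305 A_ack=7156 B_seq=7156 B_ack=5305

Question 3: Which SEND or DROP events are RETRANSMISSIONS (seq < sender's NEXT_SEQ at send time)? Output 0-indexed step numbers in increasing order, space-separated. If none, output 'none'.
Step 0: DROP seq=7000 -> fresh
Step 1: SEND seq=7035 -> fresh
Step 2: SEND seq=7113 -> fresh
Step 3: SEND seq=7000 -> retransmit
Step 4: SEND seq=5000 -> fresh
Step 5: SEND seq=5034 -> fresh
Step 6: SEND seq=5139 -> fresh

Answer: 3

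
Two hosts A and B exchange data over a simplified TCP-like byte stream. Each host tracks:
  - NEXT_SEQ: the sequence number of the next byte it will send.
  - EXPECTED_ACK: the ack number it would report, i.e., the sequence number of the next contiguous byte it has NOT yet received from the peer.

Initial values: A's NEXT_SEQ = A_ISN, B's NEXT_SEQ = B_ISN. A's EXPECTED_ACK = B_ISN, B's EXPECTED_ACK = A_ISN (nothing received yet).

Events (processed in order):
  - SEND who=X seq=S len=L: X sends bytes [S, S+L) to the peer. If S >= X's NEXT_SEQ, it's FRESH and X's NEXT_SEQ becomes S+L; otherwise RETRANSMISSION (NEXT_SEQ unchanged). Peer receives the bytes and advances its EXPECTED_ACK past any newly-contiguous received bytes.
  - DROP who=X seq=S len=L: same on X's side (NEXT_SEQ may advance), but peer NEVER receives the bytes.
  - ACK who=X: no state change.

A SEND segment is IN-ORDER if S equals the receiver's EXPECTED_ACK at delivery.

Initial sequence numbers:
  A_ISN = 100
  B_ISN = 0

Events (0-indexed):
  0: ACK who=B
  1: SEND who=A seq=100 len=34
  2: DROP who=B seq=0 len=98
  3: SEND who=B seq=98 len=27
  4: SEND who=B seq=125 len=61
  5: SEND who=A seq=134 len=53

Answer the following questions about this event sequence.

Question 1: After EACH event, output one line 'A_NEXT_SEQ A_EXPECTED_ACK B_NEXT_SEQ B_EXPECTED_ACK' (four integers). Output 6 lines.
100 0 0 100
134 0 0 134
134 0 98 134
134 0 125 134
134 0 186 134
187 0 186 187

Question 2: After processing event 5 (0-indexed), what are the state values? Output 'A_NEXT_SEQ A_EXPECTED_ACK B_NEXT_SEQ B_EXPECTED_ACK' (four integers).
After event 0: A_seq=100 A_ack=0 B_seq=0 B_ack=100
After event 1: A_seq=134 A_ack=0 B_seq=0 B_ack=134
After event 2: A_seq=134 A_ack=0 B_seq=98 B_ack=134
After event 3: A_seq=134 A_ack=0 B_seq=125 B_ack=134
After event 4: A_seq=134 A_ack=0 B_seq=186 B_ack=134
After event 5: A_seq=187 A_ack=0 B_seq=186 B_ack=187

187 0 186 187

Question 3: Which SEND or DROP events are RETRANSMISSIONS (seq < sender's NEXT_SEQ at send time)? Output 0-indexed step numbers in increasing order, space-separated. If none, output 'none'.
Step 1: SEND seq=100 -> fresh
Step 2: DROP seq=0 -> fresh
Step 3: SEND seq=98 -> fresh
Step 4: SEND seq=125 -> fresh
Step 5: SEND seq=134 -> fresh

Answer: none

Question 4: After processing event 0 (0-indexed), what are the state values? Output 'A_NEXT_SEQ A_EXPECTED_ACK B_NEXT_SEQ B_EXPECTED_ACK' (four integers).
After event 0: A_seq=100 A_ack=0 B_seq=0 B_ack=100

100 0 0 100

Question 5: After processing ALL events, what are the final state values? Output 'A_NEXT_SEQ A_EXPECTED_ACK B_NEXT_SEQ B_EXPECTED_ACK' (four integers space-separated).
After event 0: A_seq=100 A_ack=0 B_seq=0 B_ack=100
After event 1: A_seq=134 A_ack=0 B_seq=0 B_ack=134
After event 2: A_seq=134 A_ack=0 B_seq=98 B_ack=134
After event 3: A_seq=134 A_ack=0 B_seq=125 B_ack=134
After event 4: A_seq=134 A_ack=0 B_seq=186 B_ack=134
After event 5: A_seq=187 A_ack=0 B_seq=186 B_ack=187

Answer: 187 0 186 187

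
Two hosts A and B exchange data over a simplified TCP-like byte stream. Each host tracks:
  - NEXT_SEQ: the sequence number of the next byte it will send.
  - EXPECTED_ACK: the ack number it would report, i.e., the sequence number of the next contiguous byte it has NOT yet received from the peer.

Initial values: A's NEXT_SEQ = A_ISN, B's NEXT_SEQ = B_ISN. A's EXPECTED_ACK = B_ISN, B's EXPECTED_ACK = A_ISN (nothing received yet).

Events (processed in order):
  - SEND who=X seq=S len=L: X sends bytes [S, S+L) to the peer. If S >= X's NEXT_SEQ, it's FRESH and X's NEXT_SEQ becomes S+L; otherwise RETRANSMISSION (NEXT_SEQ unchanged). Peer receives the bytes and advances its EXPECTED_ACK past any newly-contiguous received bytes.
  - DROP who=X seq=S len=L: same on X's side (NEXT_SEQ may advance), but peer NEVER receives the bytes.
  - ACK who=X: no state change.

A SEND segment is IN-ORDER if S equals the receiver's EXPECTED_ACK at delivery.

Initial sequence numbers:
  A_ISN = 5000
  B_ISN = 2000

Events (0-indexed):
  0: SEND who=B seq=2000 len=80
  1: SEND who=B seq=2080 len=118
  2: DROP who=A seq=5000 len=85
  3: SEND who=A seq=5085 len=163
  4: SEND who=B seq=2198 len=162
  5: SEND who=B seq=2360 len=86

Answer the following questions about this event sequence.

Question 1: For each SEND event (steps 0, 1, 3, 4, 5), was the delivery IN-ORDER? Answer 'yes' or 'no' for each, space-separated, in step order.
Answer: yes yes no yes yes

Derivation:
Step 0: SEND seq=2000 -> in-order
Step 1: SEND seq=2080 -> in-order
Step 3: SEND seq=5085 -> out-of-order
Step 4: SEND seq=2198 -> in-order
Step 5: SEND seq=2360 -> in-order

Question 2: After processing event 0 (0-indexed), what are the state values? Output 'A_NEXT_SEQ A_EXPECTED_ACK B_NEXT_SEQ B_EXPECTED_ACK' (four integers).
After event 0: A_seq=5000 A_ack=2080 B_seq=2080 B_ack=5000

5000 2080 2080 5000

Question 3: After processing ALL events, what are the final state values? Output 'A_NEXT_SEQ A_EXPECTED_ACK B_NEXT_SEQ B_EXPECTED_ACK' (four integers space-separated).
Answer: 5248 2446 2446 5000

Derivation:
After event 0: A_seq=5000 A_ack=2080 B_seq=2080 B_ack=5000
After event 1: A_seq=5000 A_ack=2198 B_seq=2198 B_ack=5000
After event 2: A_seq=5085 A_ack=2198 B_seq=2198 B_ack=5000
After event 3: A_seq=5248 A_ack=2198 B_seq=2198 B_ack=5000
After event 4: A_seq=5248 A_ack=2360 B_seq=2360 B_ack=5000
After event 5: A_seq=5248 A_ack=2446 B_seq=2446 B_ack=5000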